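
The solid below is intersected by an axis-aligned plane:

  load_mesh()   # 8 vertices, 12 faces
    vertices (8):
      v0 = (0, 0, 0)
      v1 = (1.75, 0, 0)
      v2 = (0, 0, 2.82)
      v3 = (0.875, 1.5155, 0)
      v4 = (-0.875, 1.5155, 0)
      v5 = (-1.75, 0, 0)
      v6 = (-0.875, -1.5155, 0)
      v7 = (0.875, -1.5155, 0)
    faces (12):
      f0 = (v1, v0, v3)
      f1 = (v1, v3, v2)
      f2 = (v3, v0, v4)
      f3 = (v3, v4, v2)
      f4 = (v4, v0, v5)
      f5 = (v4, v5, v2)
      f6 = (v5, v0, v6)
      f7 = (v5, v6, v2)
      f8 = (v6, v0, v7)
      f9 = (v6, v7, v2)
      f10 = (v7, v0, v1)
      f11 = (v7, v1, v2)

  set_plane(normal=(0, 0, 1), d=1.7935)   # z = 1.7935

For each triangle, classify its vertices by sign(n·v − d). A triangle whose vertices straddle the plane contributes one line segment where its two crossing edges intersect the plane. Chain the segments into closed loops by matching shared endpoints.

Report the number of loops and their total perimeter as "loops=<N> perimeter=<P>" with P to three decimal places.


loops=1 perimeter=3.822

Straddling triangles (6 of 12):
  (v1,v3,v2) [--+] → (0.318506, 0.551653, 1.7935)–(0.637012, 0, 1.7935)  len=0.6370
  (v3,v4,v2) [--+] → (-0.318506, 0.551653, 1.7935)–(0.318506, 0.551653, 1.7935)  len=0.6370
  (v4,v5,v2) [--+] → (-0.637012, 0, 1.7935)–(-0.318506, 0.551653, 1.7935)  len=0.6370
  (v5,v6,v2) [--+] → (-0.318506, -0.551653, 1.7935)–(-0.637012, 0, 1.7935)  len=0.6370
  (v6,v7,v2) [--+] → (0.318506, -0.551653, 1.7935)–(-0.318506, -0.551653, 1.7935)  len=0.6370
  (v7,v1,v2) [--+] → (0.637012, 0, 1.7935)–(0.318506, -0.551653, 1.7935)  len=0.6370

Chained into 1 loop(s):
  loop 1: 6 segments, perimeter = 3.8220
Total perimeter = 3.822


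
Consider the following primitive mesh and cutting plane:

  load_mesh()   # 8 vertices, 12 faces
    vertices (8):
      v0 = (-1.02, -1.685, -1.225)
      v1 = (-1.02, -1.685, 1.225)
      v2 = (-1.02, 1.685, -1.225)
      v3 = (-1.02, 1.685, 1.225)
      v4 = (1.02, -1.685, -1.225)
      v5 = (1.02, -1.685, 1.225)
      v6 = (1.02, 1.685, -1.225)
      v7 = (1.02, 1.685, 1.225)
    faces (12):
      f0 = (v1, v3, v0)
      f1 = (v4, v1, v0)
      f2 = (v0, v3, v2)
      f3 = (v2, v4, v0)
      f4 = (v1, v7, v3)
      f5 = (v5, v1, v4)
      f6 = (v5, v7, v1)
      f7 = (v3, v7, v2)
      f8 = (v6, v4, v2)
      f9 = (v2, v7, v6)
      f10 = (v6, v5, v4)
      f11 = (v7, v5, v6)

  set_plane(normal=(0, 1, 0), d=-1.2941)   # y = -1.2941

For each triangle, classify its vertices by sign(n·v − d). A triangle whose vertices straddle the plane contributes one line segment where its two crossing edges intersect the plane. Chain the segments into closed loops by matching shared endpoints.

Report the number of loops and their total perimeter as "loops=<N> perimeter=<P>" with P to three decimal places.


Straddling triangles (8 of 12):
  (v1,v3,v0) [-+-] → (-1.02, -1.2941, 1.225)–(-1.02, -1.2941, -0.940815)  len=2.1658
  (v0,v3,v2) [-++] → (-1.02, -1.2941, -0.940815)–(-1.02, -1.2941, -1.225)  len=0.2842
  (v2,v4,v0) [+--] → (0.783372, -1.2941, -1.225)–(-1.02, -1.2941, -1.225)  len=1.8034
  (v1,v7,v3) [-++] → (-0.783372, -1.2941, 1.225)–(-1.02, -1.2941, 1.225)  len=0.2366
  (v5,v7,v1) [-+-] → (1.02, -1.2941, 1.225)–(-0.783372, -1.2941, 1.225)  len=1.8034
  (v6,v4,v2) [+-+] → (1.02, -1.2941, -1.225)–(0.783372, -1.2941, -1.225)  len=0.2366
  (v6,v5,v4) [+--] → (1.02, -1.2941, 0.940815)–(1.02, -1.2941, -1.225)  len=2.1658
  (v7,v5,v6) [+-+] → (1.02, -1.2941, 1.225)–(1.02, -1.2941, 0.940815)  len=0.2842

Chained into 1 loop(s):
  loop 1: 8 segments, perimeter = 8.9800
Total perimeter = 8.980

loops=1 perimeter=8.980


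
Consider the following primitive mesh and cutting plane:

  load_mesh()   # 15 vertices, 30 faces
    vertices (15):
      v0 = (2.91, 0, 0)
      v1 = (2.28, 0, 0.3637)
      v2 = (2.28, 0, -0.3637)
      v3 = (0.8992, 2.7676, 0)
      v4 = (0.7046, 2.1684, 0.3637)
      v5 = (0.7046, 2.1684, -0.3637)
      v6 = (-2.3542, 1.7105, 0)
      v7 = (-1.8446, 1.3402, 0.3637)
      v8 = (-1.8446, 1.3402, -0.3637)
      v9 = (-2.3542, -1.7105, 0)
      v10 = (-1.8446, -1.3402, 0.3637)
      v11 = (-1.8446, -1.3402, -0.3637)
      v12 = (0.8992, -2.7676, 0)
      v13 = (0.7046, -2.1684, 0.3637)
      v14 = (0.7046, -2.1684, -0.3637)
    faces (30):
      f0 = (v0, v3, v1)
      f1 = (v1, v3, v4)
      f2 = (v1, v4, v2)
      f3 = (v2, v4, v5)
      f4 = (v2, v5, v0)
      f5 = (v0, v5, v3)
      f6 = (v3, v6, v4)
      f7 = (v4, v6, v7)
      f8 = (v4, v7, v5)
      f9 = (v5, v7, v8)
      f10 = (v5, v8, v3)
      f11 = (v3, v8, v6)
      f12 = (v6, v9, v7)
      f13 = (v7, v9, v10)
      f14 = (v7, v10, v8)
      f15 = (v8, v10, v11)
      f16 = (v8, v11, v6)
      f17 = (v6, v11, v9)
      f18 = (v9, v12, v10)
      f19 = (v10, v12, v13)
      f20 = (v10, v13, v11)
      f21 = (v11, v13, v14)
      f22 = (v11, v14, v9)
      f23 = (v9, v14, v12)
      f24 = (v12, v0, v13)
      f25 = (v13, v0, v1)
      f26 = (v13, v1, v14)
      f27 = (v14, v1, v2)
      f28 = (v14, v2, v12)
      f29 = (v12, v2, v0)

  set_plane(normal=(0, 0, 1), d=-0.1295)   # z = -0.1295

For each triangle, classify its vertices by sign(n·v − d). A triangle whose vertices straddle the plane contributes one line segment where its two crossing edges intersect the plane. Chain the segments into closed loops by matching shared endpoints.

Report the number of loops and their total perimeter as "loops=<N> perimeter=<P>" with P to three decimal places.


loops=2 perimeter=29.188

Straddling triangles (20 of 30):
  (v1,v4,v2) [++-] → (1.77277, 0.698157, -0.1295)–(2.28, 0, -0.1295)  len=0.8630
  (v2,v4,v5) [-+-] → (1.77277, 0.698157, -0.1295)–(0.7046, 2.1684, -0.1295)  len=1.8173
  (v2,v5,v0) [--+] → (2.12474, 0.772086, -0.1295)–(2.68568, 0, -0.1295)  len=0.9543
  (v0,v5,v3) [+-+] → (2.12474, 0.772086, -0.1295)–(0.82991, 2.55425, -0.1295)  len=2.2029
  (v4,v7,v5) [++-] → (-0.116162, 1.90175, -0.1295)–(0.7046, 2.1684, -0.1295)  len=0.8630
  (v5,v7,v8) [-+-] → (-0.116162, 1.90175, -0.1295)–(-1.8446, 1.3402, -0.1295)  len=1.8174
  (v5,v8,v3) [--+] → (-0.0777648, 2.25936, -0.1295)–(0.82991, 2.55425, -0.1295)  len=0.9544
  (v3,v8,v6) [+-+] → (-0.0777648, 2.25936, -0.1295)–(-2.17275, 1.57865, -0.1295)  len=2.2028
  (v7,v10,v8) [++-] → (-1.8446, 0.477195, -0.1295)–(-1.8446, 1.3402, -0.1295)  len=0.8630
  (v8,v10,v11) [-+-] → (-1.8446, 0.477195, -0.1295)–(-1.8446, -1.3402, -0.1295)  len=1.8174
  (v8,v11,v6) [--+] → (-2.17275, 0.62426, -0.1295)–(-2.17275, 1.57865, -0.1295)  len=0.9544
  (v6,v11,v9) [+-+] → (-2.17275, 0.62426, -0.1295)–(-2.17275, -1.57865, -0.1295)  len=2.2029
  (v10,v13,v11) [++-] → (-1.02384, -1.60685, -0.1295)–(-1.8446, -1.3402, -0.1295)  len=0.8630
  (v11,v13,v14) [-+-] → (-1.02384, -1.60685, -0.1295)–(0.7046, -2.1684, -0.1295)  len=1.8174
  (v11,v14,v9) [--+] → (-1.26508, -1.87354, -0.1295)–(-2.17275, -1.57865, -0.1295)  len=0.9544
  (v9,v14,v12) [+-+] → (-1.26508, -1.87354, -0.1295)–(0.82991, -2.55425, -0.1295)  len=2.2028
  (v13,v1,v14) [++-] → (1.21183, -1.47024, -0.1295)–(0.7046, -2.1684, -0.1295)  len=0.8630
  (v14,v1,v2) [-+-] → (1.21183, -1.47024, -0.1295)–(2.28, 0, -0.1295)  len=1.8173
  (v14,v2,v12) [--+] → (1.39085, -1.78216, -0.1295)–(0.82991, -2.55425, -0.1295)  len=0.9543
  (v12,v2,v0) [+-+] → (1.39085, -1.78216, -0.1295)–(2.68568, 0, -0.1295)  len=2.2029

Chained into 2 loop(s):
  loop 1: 10 segments, perimeter = 13.4017
  loop 2: 10 segments, perimeter = 15.7861
Total perimeter = 29.188


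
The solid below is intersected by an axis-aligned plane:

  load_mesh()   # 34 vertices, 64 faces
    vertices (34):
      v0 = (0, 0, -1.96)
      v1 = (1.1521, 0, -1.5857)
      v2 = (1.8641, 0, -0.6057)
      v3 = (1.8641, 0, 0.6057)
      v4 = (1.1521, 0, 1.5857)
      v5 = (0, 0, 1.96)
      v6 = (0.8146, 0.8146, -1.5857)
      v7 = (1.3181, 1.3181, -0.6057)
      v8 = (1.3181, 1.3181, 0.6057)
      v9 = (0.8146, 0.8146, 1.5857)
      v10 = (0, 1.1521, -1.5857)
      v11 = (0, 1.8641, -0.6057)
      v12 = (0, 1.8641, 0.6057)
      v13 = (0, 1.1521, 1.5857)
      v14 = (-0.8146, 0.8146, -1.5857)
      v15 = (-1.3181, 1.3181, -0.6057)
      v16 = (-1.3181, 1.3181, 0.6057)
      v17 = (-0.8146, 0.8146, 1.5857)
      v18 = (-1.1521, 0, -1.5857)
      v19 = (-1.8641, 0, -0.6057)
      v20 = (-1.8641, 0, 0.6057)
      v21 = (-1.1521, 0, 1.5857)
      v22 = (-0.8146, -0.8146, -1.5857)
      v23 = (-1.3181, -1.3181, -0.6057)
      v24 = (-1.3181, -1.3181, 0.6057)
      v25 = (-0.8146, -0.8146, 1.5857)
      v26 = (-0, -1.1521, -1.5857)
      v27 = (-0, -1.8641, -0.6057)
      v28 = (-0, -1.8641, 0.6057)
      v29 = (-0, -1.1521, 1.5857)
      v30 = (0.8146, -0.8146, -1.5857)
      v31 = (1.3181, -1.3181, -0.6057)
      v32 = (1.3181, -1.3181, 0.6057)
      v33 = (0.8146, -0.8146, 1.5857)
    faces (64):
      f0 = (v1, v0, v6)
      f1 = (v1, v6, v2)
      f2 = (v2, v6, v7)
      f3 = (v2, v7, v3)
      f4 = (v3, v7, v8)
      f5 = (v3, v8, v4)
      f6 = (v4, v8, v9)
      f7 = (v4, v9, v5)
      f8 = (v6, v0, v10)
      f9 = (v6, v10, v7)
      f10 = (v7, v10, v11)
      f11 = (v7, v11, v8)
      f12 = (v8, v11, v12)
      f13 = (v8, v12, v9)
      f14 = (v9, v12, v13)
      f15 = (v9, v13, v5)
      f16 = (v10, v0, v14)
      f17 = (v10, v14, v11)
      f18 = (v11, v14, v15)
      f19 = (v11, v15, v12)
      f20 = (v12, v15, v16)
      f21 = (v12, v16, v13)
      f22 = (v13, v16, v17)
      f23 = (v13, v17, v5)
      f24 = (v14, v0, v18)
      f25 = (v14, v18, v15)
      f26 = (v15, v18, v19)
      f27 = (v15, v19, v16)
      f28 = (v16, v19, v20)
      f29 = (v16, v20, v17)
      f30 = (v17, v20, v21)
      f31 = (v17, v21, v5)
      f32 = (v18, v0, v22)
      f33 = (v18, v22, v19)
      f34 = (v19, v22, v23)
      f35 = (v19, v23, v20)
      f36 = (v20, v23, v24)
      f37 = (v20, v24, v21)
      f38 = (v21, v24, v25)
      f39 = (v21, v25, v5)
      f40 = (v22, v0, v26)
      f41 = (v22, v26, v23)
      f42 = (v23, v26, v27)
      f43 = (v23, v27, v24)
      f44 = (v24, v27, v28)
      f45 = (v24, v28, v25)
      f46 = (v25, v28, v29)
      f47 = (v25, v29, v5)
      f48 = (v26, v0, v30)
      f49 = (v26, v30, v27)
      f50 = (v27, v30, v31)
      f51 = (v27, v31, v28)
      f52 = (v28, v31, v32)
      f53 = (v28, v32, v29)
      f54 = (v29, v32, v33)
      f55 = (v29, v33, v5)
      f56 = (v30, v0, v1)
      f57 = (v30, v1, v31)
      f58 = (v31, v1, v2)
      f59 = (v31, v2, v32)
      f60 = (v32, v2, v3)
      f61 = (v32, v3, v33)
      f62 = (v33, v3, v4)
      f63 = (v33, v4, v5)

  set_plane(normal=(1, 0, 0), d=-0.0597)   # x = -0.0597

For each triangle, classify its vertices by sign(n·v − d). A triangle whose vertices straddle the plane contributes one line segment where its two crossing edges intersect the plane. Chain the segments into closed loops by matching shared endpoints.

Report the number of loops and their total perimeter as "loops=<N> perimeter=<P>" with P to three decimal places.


loops=1 perimeter=12.000

Straddling triangles (20 of 64):
  (v10,v0,v14) [++-] → (-0.0597, 0.0597, -1.93257)–(-0.0597, 1.12737, -1.5857)  len=1.1226
  (v10,v14,v11) [+-+] → (-0.0597, 1.12737, -1.5857)–(-0.0597, 1.78718, -0.677522)  len=1.1226
  (v11,v14,v15) [+--] → (-0.0597, 1.78718, -0.677522)–(-0.0597, 1.83937, -0.6057)  len=0.0888
  (v11,v15,v12) [+-+] → (-0.0597, 1.83937, -0.6057)–(-0.0597, 1.83937, 0.550833)  len=1.1565
  (v12,v15,v16) [+--] → (-0.0597, 1.83937, 0.550833)–(-0.0597, 1.83937, 0.6057)  len=0.0549
  (v12,v16,v13) [+-+] → (-0.0597, 1.83937, 0.6057)–(-0.0597, 1.15962, 1.54131)  len=1.1565
  (v13,v16,v17) [+--] → (-0.0597, 1.15962, 1.54131)–(-0.0597, 1.12737, 1.5857)  len=0.0549
  (v13,v17,v5) [+-+] → (-0.0597, 1.12737, 1.5857)–(-0.0597, 0.0597, 1.93257)  len=1.1226
  (v14,v0,v18) [-+-] → (-0.0597, 0.0597, -1.93257)–(-0.0597, 0, -1.9406)  len=0.0602
  (v17,v21,v5) [--+] → (-0.0597, 0, 1.9406)–(-0.0597, 0.0597, 1.93257)  len=0.0602
  (v18,v0,v22) [-+-] → (-0.0597, 0, -1.9406)–(-0.0597, -0.0597, -1.93257)  len=0.0602
  (v21,v25,v5) [--+] → (-0.0597, -0.0597, 1.93257)–(-0.0597, 0, 1.9406)  len=0.0602
  (v22,v0,v26) [-++] → (-0.0597, -0.0597, -1.93257)–(-0.0597, -1.12737, -1.5857)  len=1.1226
  (v22,v26,v23) [-+-] → (-0.0597, -1.12737, -1.5857)–(-0.0597, -1.15962, -1.54131)  len=0.0549
  (v23,v26,v27) [-++] → (-0.0597, -1.15962, -1.54131)–(-0.0597, -1.83937, -0.6057)  len=1.1565
  (v23,v27,v24) [-+-] → (-0.0597, -1.83937, -0.6057)–(-0.0597, -1.83937, -0.550833)  len=0.0549
  (v24,v27,v28) [-++] → (-0.0597, -1.83937, -0.550833)–(-0.0597, -1.83937, 0.6057)  len=1.1565
  (v24,v28,v25) [-+-] → (-0.0597, -1.83937, 0.6057)–(-0.0597, -1.78718, 0.677522)  len=0.0888
  (v25,v28,v29) [-++] → (-0.0597, -1.78718, 0.677522)–(-0.0597, -1.12737, 1.5857)  len=1.1226
  (v25,v29,v5) [-++] → (-0.0597, -1.12737, 1.5857)–(-0.0597, -0.0597, 1.93257)  len=1.1226

Chained into 1 loop(s):
  loop 1: 20 segments, perimeter = 11.9995
Total perimeter = 12.000


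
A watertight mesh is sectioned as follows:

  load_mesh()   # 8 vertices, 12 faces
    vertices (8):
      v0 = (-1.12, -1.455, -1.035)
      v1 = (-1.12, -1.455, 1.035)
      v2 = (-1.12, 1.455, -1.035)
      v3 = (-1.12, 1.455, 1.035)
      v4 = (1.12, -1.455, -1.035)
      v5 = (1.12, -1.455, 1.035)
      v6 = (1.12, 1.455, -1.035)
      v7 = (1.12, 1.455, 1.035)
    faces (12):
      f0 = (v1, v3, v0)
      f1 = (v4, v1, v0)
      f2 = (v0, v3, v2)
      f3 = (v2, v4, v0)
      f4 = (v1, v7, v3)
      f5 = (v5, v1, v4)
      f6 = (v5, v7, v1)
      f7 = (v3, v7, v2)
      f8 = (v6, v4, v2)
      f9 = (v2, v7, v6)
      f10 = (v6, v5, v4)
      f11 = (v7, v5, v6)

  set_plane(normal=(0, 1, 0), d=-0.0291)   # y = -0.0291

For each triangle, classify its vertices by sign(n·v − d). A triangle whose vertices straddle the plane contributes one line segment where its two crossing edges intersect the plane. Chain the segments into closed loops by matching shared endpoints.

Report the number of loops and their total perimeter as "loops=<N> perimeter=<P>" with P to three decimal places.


Straddling triangles (8 of 12):
  (v1,v3,v0) [-+-] → (-1.12, -0.0291, 1.035)–(-1.12, -0.0291, -0.0207)  len=1.0557
  (v0,v3,v2) [-++] → (-1.12, -0.0291, -0.0207)–(-1.12, -0.0291, -1.035)  len=1.0143
  (v2,v4,v0) [+--] → (0.0224, -0.0291, -1.035)–(-1.12, -0.0291, -1.035)  len=1.1424
  (v1,v7,v3) [-++] → (-0.0224, -0.0291, 1.035)–(-1.12, -0.0291, 1.035)  len=1.0976
  (v5,v7,v1) [-+-] → (1.12, -0.0291, 1.035)–(-0.0224, -0.0291, 1.035)  len=1.1424
  (v6,v4,v2) [+-+] → (1.12, -0.0291, -1.035)–(0.0224, -0.0291, -1.035)  len=1.0976
  (v6,v5,v4) [+--] → (1.12, -0.0291, 0.0207)–(1.12, -0.0291, -1.035)  len=1.0557
  (v7,v5,v6) [+-+] → (1.12, -0.0291, 1.035)–(1.12, -0.0291, 0.0207)  len=1.0143

Chained into 1 loop(s):
  loop 1: 8 segments, perimeter = 8.6200
Total perimeter = 8.620

loops=1 perimeter=8.620


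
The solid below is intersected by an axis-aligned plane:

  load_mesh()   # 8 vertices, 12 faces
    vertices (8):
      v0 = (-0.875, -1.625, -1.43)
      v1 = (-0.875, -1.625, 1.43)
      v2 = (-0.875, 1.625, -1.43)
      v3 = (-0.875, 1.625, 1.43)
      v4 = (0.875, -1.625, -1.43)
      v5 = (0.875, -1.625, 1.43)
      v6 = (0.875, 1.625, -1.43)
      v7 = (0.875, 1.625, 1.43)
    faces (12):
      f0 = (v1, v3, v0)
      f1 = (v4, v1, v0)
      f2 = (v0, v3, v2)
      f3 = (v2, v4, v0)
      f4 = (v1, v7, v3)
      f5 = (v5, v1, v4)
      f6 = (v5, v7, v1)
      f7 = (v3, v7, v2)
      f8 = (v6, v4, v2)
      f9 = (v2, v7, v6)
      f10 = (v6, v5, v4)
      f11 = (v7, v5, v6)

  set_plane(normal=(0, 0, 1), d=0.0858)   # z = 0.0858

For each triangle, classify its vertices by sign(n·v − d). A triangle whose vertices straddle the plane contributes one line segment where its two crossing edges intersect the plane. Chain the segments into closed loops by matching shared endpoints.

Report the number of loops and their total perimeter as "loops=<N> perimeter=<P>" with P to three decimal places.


Straddling triangles (8 of 12):
  (v1,v3,v0) [++-] → (-0.875, 0.0975, 0.0858)–(-0.875, -1.625, 0.0858)  len=1.7225
  (v4,v1,v0) [-+-] → (-0.0525, -1.625, 0.0858)–(-0.875, -1.625, 0.0858)  len=0.8225
  (v0,v3,v2) [-+-] → (-0.875, 0.0975, 0.0858)–(-0.875, 1.625, 0.0858)  len=1.5275
  (v5,v1,v4) [++-] → (-0.0525, -1.625, 0.0858)–(0.875, -1.625, 0.0858)  len=0.9275
  (v3,v7,v2) [++-] → (0.0525, 1.625, 0.0858)–(-0.875, 1.625, 0.0858)  len=0.9275
  (v2,v7,v6) [-+-] → (0.0525, 1.625, 0.0858)–(0.875, 1.625, 0.0858)  len=0.8225
  (v6,v5,v4) [-+-] → (0.875, -0.0975, 0.0858)–(0.875, -1.625, 0.0858)  len=1.5275
  (v7,v5,v6) [++-] → (0.875, -0.0975, 0.0858)–(0.875, 1.625, 0.0858)  len=1.7225

Chained into 1 loop(s):
  loop 1: 8 segments, perimeter = 10.0000
Total perimeter = 10.000

loops=1 perimeter=10.000


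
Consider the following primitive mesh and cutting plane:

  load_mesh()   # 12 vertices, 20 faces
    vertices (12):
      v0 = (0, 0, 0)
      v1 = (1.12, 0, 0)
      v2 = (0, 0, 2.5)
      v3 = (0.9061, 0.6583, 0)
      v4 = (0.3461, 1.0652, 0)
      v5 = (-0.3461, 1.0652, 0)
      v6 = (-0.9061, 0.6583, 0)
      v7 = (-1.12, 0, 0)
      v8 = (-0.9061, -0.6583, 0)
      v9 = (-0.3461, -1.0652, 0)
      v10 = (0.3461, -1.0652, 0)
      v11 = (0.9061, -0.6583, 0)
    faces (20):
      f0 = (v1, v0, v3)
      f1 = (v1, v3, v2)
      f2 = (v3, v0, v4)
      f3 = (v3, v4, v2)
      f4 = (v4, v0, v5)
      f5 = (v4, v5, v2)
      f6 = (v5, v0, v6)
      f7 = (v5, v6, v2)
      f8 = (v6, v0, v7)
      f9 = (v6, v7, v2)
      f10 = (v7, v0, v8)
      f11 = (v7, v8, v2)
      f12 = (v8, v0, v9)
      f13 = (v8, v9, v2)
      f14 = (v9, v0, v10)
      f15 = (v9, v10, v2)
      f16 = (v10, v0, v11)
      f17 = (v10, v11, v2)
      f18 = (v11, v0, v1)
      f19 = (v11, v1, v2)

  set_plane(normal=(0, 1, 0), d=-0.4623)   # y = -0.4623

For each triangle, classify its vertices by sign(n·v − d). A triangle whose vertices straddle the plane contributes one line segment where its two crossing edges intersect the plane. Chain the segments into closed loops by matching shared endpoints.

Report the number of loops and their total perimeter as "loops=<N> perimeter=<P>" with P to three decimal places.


loops=1 perimeter=5.528

Straddling triangles (10 of 20):
  (v7,v0,v8) [++-] → (-0.636321, -0.4623, 0)–(-0.969786, -0.4623, 0)  len=0.3335
  (v7,v8,v2) [+-+] → (-0.969786, -0.4623, 0)–(-0.636321, -0.4623, 0.744341)  len=0.8156
  (v8,v0,v9) [-+-] → (-0.636321, -0.4623, 0)–(-0.150208, -0.4623, 0)  len=0.4861
  (v8,v9,v2) [--+] → (-0.150208, -0.4623, 1.41499)–(-0.636321, -0.4623, 0.744341)  len=0.8283
  (v9,v0,v10) [-+-] → (-0.150208, -0.4623, 0)–(0.150208, -0.4623, 0)  len=0.3004
  (v9,v10,v2) [--+] → (0.150208, -0.4623, 1.41499)–(-0.150208, -0.4623, 1.41499)  len=0.3004
  (v10,v0,v11) [-+-] → (0.150208, -0.4623, 0)–(0.636321, -0.4623, 0)  len=0.4861
  (v10,v11,v2) [--+] → (0.636321, -0.4623, 0.744341)–(0.150208, -0.4623, 1.41499)  len=0.8283
  (v11,v0,v1) [-++] → (0.636321, -0.4623, 0)–(0.969786, -0.4623, 0)  len=0.3335
  (v11,v1,v2) [-++] → (0.969786, -0.4623, 0)–(0.636321, -0.4623, 0.744341)  len=0.8156

Chained into 1 loop(s):
  loop 1: 10 segments, perimeter = 5.5278
Total perimeter = 5.528


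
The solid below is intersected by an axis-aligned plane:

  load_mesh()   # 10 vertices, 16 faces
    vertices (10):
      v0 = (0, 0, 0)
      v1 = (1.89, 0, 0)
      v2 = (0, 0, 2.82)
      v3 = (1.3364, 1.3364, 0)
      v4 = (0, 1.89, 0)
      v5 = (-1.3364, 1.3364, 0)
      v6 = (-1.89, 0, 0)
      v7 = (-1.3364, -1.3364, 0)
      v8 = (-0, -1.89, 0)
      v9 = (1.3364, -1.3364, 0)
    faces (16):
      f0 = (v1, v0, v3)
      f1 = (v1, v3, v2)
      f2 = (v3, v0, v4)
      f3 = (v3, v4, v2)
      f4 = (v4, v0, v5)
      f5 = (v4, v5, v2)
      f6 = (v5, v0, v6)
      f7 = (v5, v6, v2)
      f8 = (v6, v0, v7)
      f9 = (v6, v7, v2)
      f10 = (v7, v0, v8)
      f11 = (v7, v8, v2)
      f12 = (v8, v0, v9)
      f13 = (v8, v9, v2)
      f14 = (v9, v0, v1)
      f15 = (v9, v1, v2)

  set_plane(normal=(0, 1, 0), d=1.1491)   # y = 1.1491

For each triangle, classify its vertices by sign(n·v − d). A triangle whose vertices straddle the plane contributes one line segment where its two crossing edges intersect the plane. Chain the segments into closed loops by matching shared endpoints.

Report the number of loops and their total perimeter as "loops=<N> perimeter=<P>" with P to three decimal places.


loops=1 perimeter=6.481

Straddling triangles (8 of 16):
  (v1,v0,v3) [--+] → (1.1491, 1.1491, 0)–(1.41399, 1.1491, 0)  len=0.2649
  (v1,v3,v2) [-+-] → (1.41399, 1.1491, 0)–(1.1491, 1.1491, 0.39523)  len=0.4758
  (v3,v0,v4) [+-+] → (1.1491, 1.1491, 0)–(0, 1.1491, 0)  len=1.1491
  (v3,v4,v2) [++-] → (0, 1.1491, 1.10547)–(1.1491, 1.1491, 0.39523)  len=1.3509
  (v4,v0,v5) [+-+] → (0, 1.1491, 0)–(-1.1491, 1.1491, 0)  len=1.1491
  (v4,v5,v2) [++-] → (-1.1491, 1.1491, 0.39523)–(0, 1.1491, 1.10547)  len=1.3509
  (v5,v0,v6) [+--] → (-1.1491, 1.1491, 0)–(-1.41399, 1.1491, 0)  len=0.2649
  (v5,v6,v2) [+--] → (-1.41399, 1.1491, 0)–(-1.1491, 1.1491, 0.39523)  len=0.4758

Chained into 1 loop(s):
  loop 1: 8 segments, perimeter = 6.4813
Total perimeter = 6.481


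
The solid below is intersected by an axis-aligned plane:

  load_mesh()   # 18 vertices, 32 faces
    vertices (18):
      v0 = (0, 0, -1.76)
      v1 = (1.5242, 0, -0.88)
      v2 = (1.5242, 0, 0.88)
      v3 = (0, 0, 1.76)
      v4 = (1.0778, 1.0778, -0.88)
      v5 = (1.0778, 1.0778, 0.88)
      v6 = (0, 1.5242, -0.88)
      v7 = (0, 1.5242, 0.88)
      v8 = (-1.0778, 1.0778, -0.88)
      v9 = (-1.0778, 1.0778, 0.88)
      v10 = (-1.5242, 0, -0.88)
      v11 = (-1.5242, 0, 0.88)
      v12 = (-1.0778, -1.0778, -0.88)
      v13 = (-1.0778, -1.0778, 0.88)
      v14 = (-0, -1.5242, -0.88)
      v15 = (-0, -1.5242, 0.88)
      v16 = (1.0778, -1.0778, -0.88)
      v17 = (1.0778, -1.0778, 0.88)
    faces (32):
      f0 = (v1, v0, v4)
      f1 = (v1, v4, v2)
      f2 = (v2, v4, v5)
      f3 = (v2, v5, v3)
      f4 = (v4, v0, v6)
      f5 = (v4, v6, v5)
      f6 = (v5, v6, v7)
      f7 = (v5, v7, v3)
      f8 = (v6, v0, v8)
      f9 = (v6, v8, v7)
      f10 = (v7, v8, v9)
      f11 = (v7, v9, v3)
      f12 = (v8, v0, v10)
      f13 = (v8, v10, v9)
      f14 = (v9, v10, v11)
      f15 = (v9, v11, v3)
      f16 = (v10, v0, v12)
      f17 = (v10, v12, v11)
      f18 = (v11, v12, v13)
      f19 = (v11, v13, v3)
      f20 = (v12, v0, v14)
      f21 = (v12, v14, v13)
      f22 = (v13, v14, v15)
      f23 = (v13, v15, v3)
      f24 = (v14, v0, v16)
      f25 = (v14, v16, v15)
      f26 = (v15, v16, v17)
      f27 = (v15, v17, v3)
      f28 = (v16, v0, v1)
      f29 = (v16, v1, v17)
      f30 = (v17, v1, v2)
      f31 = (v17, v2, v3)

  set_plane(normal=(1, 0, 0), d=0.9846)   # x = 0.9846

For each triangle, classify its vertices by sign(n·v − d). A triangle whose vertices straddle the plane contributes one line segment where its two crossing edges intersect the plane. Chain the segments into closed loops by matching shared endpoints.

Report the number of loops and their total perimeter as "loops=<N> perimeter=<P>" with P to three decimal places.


Straddling triangles (12 of 32):
  (v1,v0,v4) [+-+] → (0.9846, 0, -1.19154)–(0.9846, 0.9846, -0.956096)  len=1.0124
  (v2,v5,v3) [++-] → (0.9846, 0.9846, 0.956096)–(0.9846, 0, 1.19154)  len=1.0124
  (v4,v0,v6) [+--] → (0.9846, 0.9846, -0.956096)–(0.9846, 1.1164, -0.88)  len=0.1522
  (v4,v6,v5) [+-+] → (0.9846, 1.1164, -0.88)–(0.9846, 1.1164, 0.727808)  len=1.6078
  (v5,v6,v7) [+--] → (0.9846, 1.1164, 0.727808)–(0.9846, 1.1164, 0.88)  len=0.1522
  (v5,v7,v3) [+--] → (0.9846, 1.1164, 0.88)–(0.9846, 0.9846, 0.956096)  len=0.1522
  (v14,v0,v16) [--+] → (0.9846, -0.9846, -0.956096)–(0.9846, -1.1164, -0.88)  len=0.1522
  (v14,v16,v15) [-+-] → (0.9846, -1.1164, -0.88)–(0.9846, -1.1164, -0.727808)  len=0.1522
  (v15,v16,v17) [-++] → (0.9846, -1.1164, -0.727808)–(0.9846, -1.1164, 0.88)  len=1.6078
  (v15,v17,v3) [-+-] → (0.9846, -1.1164, 0.88)–(0.9846, -0.9846, 0.956096)  len=0.1522
  (v16,v0,v1) [+-+] → (0.9846, -0.9846, -0.956096)–(0.9846, 0, -1.19154)  len=1.0124
  (v17,v2,v3) [++-] → (0.9846, 0, 1.19154)–(0.9846, -0.9846, 0.956096)  len=1.0124

Chained into 1 loop(s):
  loop 1: 12 segments, perimeter = 8.1782
Total perimeter = 8.178

loops=1 perimeter=8.178


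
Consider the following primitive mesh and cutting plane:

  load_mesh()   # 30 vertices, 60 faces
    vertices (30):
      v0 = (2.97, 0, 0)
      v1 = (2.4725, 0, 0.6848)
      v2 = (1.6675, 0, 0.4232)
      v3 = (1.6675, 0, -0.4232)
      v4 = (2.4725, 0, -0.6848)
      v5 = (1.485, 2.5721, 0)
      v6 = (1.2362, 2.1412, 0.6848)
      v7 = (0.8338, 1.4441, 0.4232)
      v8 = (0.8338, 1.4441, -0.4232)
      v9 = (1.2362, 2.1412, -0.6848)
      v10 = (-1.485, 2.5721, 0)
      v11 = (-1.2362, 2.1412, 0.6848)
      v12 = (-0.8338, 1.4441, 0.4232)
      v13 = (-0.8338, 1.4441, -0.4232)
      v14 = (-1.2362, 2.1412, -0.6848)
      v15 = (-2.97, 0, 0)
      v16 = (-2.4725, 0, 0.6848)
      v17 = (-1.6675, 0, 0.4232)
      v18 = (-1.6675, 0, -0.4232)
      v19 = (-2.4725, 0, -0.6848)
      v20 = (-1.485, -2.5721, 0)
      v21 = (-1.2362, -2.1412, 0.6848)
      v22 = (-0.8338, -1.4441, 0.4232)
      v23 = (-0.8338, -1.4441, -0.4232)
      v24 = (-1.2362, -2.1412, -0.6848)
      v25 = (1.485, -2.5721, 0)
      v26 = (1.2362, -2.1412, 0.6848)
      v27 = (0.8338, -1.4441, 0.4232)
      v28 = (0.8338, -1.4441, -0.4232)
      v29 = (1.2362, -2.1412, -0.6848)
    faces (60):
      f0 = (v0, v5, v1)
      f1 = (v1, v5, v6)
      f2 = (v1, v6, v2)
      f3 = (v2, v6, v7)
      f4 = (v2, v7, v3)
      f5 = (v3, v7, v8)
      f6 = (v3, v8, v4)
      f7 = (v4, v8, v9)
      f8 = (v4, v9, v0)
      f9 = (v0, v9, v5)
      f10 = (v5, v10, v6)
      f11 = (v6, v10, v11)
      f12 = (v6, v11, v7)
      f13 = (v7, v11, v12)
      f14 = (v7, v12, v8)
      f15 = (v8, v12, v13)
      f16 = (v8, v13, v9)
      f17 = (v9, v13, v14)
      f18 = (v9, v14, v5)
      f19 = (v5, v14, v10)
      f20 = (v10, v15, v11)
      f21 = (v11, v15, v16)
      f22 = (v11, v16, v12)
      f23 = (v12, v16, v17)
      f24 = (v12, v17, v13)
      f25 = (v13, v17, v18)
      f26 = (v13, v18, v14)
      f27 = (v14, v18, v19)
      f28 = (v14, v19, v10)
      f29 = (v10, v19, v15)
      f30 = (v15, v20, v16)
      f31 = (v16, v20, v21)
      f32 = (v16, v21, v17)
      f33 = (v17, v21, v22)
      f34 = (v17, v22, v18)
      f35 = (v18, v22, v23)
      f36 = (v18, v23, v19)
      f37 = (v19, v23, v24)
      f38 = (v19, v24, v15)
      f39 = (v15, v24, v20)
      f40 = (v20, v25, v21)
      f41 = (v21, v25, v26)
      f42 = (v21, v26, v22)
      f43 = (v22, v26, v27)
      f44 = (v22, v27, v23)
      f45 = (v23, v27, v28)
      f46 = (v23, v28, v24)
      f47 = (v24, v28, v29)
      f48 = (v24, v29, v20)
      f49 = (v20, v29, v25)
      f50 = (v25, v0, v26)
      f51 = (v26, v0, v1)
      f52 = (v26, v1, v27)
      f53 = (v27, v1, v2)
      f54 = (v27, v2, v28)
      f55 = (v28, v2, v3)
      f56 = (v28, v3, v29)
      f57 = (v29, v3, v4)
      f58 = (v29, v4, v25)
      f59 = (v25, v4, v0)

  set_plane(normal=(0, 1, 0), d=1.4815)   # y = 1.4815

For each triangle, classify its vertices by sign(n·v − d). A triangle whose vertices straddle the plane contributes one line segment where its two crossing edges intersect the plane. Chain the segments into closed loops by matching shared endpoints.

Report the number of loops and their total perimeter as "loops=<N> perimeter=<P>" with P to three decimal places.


Straddling triangles (18 of 60):
  (v0,v5,v1) [-+-] → (2.11466, 1.4815, 0)–(1.90371, 1.4815, 0.290363)  len=0.3589
  (v1,v5,v6) [-++] → (1.90371, 1.4815, 0.290363)–(1.6171, 1.4815, 0.6848)  len=0.4876
  (v1,v6,v2) [-+-] → (1.6171, 1.4815, 0.6848)–(1.36908, 1.4815, 0.604201)  len=0.2608
  (v2,v6,v7) [-+-] → (1.36908, 1.4815, 0.604201)–(0.855389, 1.4815, 0.437235)  len=0.5401
  (v4,v8,v9) [--+] → (0.855389, 1.4815, -0.437235)–(1.6171, 1.4815, -0.6848)  len=0.8009
  (v4,v9,v0) [-+-] → (1.6171, 1.4815, -0.6848)–(1.77038, 1.4815, -0.473814)  len=0.2608
  (v0,v9,v5) [-++] → (1.77038, 1.4815, -0.473814)–(2.11466, 1.4815, 0)  len=0.5857
  (v6,v11,v7) [++-] → (0.722743, 1.4815, 0.437235)–(0.855389, 1.4815, 0.437235)  len=0.1326
  (v7,v11,v12) [-+-] → (0.722743, 1.4815, 0.437235)–(-0.855389, 1.4815, 0.437235)  len=1.5781
  (v8,v13,v9) [--+] → (-0.722743, 1.4815, -0.437235)–(0.855389, 1.4815, -0.437235)  len=1.5781
  (v9,v13,v14) [+-+] → (-0.722743, 1.4815, -0.437235)–(-0.855389, 1.4815, -0.437235)  len=0.1326
  (v10,v15,v11) [+-+] → (-2.11466, 1.4815, 0)–(-1.77038, 1.4815, 0.473814)  len=0.5857
  (v11,v15,v16) [+--] → (-1.77038, 1.4815, 0.473814)–(-1.6171, 1.4815, 0.6848)  len=0.2608
  (v11,v16,v12) [+--] → (-1.6171, 1.4815, 0.6848)–(-0.855389, 1.4815, 0.437235)  len=0.8009
  (v13,v18,v14) [--+] → (-1.36908, 1.4815, -0.604201)–(-0.855389, 1.4815, -0.437235)  len=0.5401
  (v14,v18,v19) [+--] → (-1.36908, 1.4815, -0.604201)–(-1.6171, 1.4815, -0.6848)  len=0.2608
  (v14,v19,v10) [+-+] → (-1.6171, 1.4815, -0.6848)–(-1.90371, 1.4815, -0.290363)  len=0.4876
  (v10,v19,v15) [+--] → (-1.90371, 1.4815, -0.290363)–(-2.11466, 1.4815, 0)  len=0.3589

Chained into 1 loop(s):
  loop 1: 18 segments, perimeter = 10.0112
Total perimeter = 10.011

loops=1 perimeter=10.011


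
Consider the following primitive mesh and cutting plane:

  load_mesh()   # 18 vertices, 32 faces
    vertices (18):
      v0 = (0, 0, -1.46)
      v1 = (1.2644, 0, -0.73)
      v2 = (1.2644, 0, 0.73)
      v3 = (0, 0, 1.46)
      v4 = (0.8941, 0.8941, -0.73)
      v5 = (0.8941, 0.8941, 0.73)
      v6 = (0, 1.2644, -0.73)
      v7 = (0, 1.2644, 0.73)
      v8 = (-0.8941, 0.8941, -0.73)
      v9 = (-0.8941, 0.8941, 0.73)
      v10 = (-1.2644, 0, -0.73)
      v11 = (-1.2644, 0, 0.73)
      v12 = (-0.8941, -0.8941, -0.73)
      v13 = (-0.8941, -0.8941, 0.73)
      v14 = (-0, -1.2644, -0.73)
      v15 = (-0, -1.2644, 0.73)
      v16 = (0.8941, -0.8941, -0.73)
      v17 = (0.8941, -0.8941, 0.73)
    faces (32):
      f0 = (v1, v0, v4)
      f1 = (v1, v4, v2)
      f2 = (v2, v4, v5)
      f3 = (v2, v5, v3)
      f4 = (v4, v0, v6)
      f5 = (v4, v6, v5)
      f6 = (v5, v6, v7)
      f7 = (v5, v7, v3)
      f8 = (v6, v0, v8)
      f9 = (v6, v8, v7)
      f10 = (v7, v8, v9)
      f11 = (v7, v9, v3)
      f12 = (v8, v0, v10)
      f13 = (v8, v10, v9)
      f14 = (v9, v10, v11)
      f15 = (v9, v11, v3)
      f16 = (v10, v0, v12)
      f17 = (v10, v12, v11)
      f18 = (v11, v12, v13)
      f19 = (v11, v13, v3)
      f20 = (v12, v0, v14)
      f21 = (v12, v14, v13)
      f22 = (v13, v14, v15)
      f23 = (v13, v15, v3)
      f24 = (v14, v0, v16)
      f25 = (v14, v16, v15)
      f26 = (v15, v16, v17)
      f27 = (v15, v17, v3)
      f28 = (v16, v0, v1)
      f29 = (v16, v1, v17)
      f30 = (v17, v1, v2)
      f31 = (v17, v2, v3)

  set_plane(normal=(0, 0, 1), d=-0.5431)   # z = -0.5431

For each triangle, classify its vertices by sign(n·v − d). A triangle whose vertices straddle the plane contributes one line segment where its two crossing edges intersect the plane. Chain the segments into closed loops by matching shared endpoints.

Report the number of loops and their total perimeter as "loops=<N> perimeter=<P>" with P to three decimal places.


loops=1 perimeter=7.742

Straddling triangles (16 of 32):
  (v1,v4,v2) [--+] → (0.941503, 0.779643, -0.5431)–(1.2644, 0, -0.5431)  len=0.8439
  (v2,v4,v5) [+-+] → (0.941503, 0.779643, -0.5431)–(0.8941, 0.8941, -0.5431)  len=0.1239
  (v4,v6,v5) [--+] → (0.114457, 1.217, -0.5431)–(0.8941, 0.8941, -0.5431)  len=0.8439
  (v5,v6,v7) [+-+] → (0.114457, 1.217, -0.5431)–(0, 1.2644, -0.5431)  len=0.1239
  (v6,v8,v7) [--+] → (-0.779643, 0.941503, -0.5431)–(0, 1.2644, -0.5431)  len=0.8439
  (v7,v8,v9) [+-+] → (-0.779643, 0.941503, -0.5431)–(-0.8941, 0.8941, -0.5431)  len=0.1239
  (v8,v10,v9) [--+] → (-1.217, 0.114457, -0.5431)–(-0.8941, 0.8941, -0.5431)  len=0.8439
  (v9,v10,v11) [+-+] → (-1.217, 0.114457, -0.5431)–(-1.2644, 0, -0.5431)  len=0.1239
  (v10,v12,v11) [--+] → (-0.941503, -0.779643, -0.5431)–(-1.2644, 0, -0.5431)  len=0.8439
  (v11,v12,v13) [+-+] → (-0.941503, -0.779643, -0.5431)–(-0.8941, -0.8941, -0.5431)  len=0.1239
  (v12,v14,v13) [--+] → (-0.114457, -1.217, -0.5431)–(-0.8941, -0.8941, -0.5431)  len=0.8439
  (v13,v14,v15) [+-+] → (-0.114457, -1.217, -0.5431)–(0, -1.2644, -0.5431)  len=0.1239
  (v14,v16,v15) [--+] → (0.779643, -0.941503, -0.5431)–(0, -1.2644, -0.5431)  len=0.8439
  (v15,v16,v17) [+-+] → (0.779643, -0.941503, -0.5431)–(0.8941, -0.8941, -0.5431)  len=0.1239
  (v16,v1,v17) [--+] → (1.217, -0.114457, -0.5431)–(0.8941, -0.8941, -0.5431)  len=0.8439
  (v17,v1,v2) [+-+] → (1.217, -0.114457, -0.5431)–(1.2644, 0, -0.5431)  len=0.1239

Chained into 1 loop(s):
  loop 1: 16 segments, perimeter = 7.7420
Total perimeter = 7.742


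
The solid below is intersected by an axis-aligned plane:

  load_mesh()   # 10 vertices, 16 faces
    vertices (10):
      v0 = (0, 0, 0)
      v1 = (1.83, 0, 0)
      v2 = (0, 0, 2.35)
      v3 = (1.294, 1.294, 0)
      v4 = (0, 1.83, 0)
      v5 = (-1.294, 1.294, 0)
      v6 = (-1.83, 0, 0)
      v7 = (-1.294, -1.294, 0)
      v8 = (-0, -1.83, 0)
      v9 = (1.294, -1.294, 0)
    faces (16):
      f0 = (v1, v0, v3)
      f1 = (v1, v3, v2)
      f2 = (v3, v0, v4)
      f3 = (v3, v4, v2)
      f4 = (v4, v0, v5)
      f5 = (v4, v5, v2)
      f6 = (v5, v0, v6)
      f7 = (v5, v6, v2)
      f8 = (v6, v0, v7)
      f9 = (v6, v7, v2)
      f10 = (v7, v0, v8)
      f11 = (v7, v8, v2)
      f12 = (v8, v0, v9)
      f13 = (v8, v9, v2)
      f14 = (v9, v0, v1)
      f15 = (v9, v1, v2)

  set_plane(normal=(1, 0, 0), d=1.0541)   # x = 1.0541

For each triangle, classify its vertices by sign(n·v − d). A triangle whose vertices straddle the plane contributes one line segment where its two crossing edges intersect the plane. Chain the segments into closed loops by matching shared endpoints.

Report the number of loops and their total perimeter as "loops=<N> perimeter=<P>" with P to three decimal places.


Straddling triangles (8 of 16):
  (v1,v0,v3) [+-+] → (1.0541, 0, 0)–(1.0541, 1.0541, 0)  len=1.0541
  (v1,v3,v2) [++-] → (1.0541, 1.0541, 0.435676)–(1.0541, 0, 0.996374)  len=1.1939
  (v3,v0,v4) [+--] → (1.0541, 1.0541, 0)–(1.0541, 1.39337, 0)  len=0.3393
  (v3,v4,v2) [+--] → (1.0541, 1.39337, 0)–(1.0541, 1.0541, 0.435676)  len=0.5522
  (v8,v0,v9) [--+] → (1.0541, -1.0541, 0)–(1.0541, -1.39337, 0)  len=0.3393
  (v8,v9,v2) [-+-] → (1.0541, -1.39337, 0)–(1.0541, -1.0541, 0.435676)  len=0.5522
  (v9,v0,v1) [+-+] → (1.0541, -1.0541, 0)–(1.0541, 0, 0)  len=1.0541
  (v9,v1,v2) [++-] → (1.0541, 0, 0.996374)–(1.0541, -1.0541, 0.435676)  len=1.1939

Chained into 1 loop(s):
  loop 1: 8 segments, perimeter = 6.2790
Total perimeter = 6.279

loops=1 perimeter=6.279


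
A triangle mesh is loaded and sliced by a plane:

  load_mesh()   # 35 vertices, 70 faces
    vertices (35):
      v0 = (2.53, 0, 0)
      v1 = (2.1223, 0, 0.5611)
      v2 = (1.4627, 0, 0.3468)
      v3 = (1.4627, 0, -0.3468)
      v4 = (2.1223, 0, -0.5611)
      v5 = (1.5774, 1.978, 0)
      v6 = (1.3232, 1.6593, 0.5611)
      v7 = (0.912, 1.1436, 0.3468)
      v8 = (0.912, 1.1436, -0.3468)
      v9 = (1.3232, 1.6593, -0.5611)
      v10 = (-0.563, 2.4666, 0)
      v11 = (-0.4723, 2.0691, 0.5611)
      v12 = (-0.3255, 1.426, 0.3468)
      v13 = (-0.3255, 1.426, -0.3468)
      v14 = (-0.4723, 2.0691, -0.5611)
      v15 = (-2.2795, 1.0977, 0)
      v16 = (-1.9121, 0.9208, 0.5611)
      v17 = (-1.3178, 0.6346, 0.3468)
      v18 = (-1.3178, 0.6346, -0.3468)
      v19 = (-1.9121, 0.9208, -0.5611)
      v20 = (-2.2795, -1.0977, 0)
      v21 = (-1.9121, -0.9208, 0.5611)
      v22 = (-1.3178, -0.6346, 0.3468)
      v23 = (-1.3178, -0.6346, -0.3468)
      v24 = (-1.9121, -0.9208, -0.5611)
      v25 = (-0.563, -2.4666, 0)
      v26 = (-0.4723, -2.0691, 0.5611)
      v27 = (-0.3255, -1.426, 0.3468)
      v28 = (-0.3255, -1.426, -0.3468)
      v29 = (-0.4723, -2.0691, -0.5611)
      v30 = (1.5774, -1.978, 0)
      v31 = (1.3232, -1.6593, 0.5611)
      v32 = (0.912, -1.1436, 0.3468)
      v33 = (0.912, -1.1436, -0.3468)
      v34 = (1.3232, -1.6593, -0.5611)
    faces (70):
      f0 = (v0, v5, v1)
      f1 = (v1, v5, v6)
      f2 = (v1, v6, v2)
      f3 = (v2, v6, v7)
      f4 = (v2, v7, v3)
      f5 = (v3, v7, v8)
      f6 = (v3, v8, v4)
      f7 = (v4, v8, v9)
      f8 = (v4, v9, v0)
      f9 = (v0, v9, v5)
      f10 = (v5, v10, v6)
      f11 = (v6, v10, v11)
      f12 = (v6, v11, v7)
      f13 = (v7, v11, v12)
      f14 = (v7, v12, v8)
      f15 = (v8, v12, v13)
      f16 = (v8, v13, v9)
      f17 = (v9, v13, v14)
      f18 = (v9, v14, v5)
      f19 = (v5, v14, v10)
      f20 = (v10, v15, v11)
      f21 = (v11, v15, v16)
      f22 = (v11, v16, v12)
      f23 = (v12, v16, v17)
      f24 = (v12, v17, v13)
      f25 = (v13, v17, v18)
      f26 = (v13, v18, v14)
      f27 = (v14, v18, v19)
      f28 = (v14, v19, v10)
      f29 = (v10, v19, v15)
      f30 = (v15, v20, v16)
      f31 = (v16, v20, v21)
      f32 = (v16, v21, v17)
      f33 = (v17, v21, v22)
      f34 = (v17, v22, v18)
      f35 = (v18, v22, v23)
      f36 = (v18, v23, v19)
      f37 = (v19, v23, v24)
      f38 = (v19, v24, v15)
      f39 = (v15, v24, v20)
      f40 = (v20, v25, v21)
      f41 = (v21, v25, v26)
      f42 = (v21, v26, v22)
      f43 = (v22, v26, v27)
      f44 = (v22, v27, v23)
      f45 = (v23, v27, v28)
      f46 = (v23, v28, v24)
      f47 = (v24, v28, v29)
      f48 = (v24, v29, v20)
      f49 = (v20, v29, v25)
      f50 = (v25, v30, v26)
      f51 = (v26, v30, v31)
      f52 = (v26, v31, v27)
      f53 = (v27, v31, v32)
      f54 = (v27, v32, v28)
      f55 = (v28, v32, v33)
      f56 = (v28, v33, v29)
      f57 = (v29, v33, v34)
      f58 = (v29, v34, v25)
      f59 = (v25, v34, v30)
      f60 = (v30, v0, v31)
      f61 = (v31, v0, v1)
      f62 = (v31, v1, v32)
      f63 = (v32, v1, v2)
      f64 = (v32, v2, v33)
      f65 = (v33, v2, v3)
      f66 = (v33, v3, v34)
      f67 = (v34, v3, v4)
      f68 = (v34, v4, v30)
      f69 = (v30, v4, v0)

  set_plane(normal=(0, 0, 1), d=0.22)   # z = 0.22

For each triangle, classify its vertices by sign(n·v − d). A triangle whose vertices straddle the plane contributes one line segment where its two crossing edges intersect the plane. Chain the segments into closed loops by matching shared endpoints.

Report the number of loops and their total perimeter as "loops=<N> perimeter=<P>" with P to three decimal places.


loops=2 perimeter=23.282

Straddling triangles (28 of 70):
  (v0,v5,v1) [--+] → (1.79105, 1.20245, 0.22)–(2.37015, 0, 0.22)  len=1.3346
  (v1,v5,v6) [+-+] → (1.79105, 1.20245, 0.22)–(1.47773, 1.85304, 0.22)  len=0.7221
  (v2,v7,v3) [++-] → (1.01268, 0.934534, 0.22)–(1.4627, 0, 0.22)  len=1.0372
  (v3,v7,v8) [-+-] → (1.01268, 0.934534, 0.22)–(0.912, 1.1436, 0.22)  len=0.2320
  (v5,v10,v6) [--+] → (0.176554, 2.15007, 0.22)–(1.47773, 1.85304, 0.22)  len=1.3346
  (v6,v10,v11) [+-+] → (0.176554, 2.15007, 0.22)–(-0.527438, 2.31075, 0.22)  len=0.7221
  (v7,v12,v8) [++-] → (-0.0992673, 1.37437, 0.22)–(0.912, 1.1436, 0.22)  len=1.0373
  (v8,v12,v13) [-+-] → (-0.0992673, 1.37437, 0.22)–(-0.3255, 1.426, 0.22)  len=0.2320
  (v10,v15,v11) [--+] → (-1.57092, 1.47857, 0.22)–(-0.527438, 2.31075, 0.22)  len=1.3347
  (v11,v15,v16) [+-+] → (-1.57092, 1.47857, 0.22)–(-2.13545, 1.02834, 0.22)  len=0.7221
  (v12,v17,v13) [++-] → (-1.13639, 0.779279, 0.22)–(-0.3255, 1.426, 0.22)  len=1.0372
  (v13,v17,v18) [-+-] → (-1.13639, 0.779279, 0.22)–(-1.3178, 0.6346, 0.22)  len=0.2320
  (v15,v20,v16) [--+] → (-2.13545, -0.306272, 0.22)–(-2.13545, 1.02834, 0.22)  len=1.3346
  (v16,v20,v21) [+-+] → (-2.13545, -0.306272, 0.22)–(-2.13545, -1.02834, 0.22)  len=0.7221
  (v17,v22,v18) [++-] → (-1.3178, -0.402572, 0.22)–(-1.3178, 0.6346, 0.22)  len=1.0372
  (v18,v22,v23) [-+-] → (-1.3178, -0.402572, 0.22)–(-1.3178, -0.6346, 0.22)  len=0.2320
  (v20,v25,v21) [--+] → (-1.09196, -1.86051, 0.22)–(-2.13545, -1.02834, 0.22)  len=1.3347
  (v21,v25,v26) [+-+] → (-1.09196, -1.86051, 0.22)–(-0.527438, -2.31075, 0.22)  len=0.7221
  (v22,v27,v23) [++-] → (-0.506907, -1.28132, 0.22)–(-1.3178, -0.6346, 0.22)  len=1.0372
  (v23,v27,v28) [-+-] → (-0.506907, -1.28132, 0.22)–(-0.3255, -1.426, 0.22)  len=0.2320
  (v25,v30,v26) [--+] → (0.773739, -2.01372, 0.22)–(-0.527438, -2.31075, 0.22)  len=1.3346
  (v26,v30,v31) [+-+] → (0.773739, -2.01372, 0.22)–(1.47773, -1.85304, 0.22)  len=0.7221
  (v27,v32,v28) [++-] → (0.685767, -1.19523, 0.22)–(-0.3255, -1.426, 0.22)  len=1.0373
  (v28,v32,v33) [-+-] → (0.685767, -1.19523, 0.22)–(0.912, -1.1436, 0.22)  len=0.2320
  (v30,v0,v31) [--+] → (2.05683, -0.65059, 0.22)–(1.47773, -1.85304, 0.22)  len=1.3346
  (v31,v0,v1) [+-+] → (2.05683, -0.65059, 0.22)–(2.37015, 0, 0.22)  len=0.7221
  (v32,v2,v33) [++-] → (1.36202, -0.209066, 0.22)–(0.912, -1.1436, 0.22)  len=1.0372
  (v33,v2,v3) [-+-] → (1.36202, -0.209066, 0.22)–(1.4627, 0, 0.22)  len=0.2320

Chained into 2 loop(s):
  loop 1: 14 segments, perimeter = 14.3972
  loop 2: 14 segments, perimeter = 8.8849
Total perimeter = 23.282
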